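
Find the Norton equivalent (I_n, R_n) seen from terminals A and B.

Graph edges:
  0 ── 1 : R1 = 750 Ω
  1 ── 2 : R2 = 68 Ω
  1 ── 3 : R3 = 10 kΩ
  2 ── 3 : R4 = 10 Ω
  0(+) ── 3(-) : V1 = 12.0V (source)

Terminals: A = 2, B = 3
Find the Thévenin equivalent first; then I_n = V_th/R_th and R_n = R_th.
Step 1 — V_th is the open-circuit voltage V_A - V_B (nothing connected across the terminals).
Nodal analysis, taking node 3 as the 0 V reference.
Source V1 fixes V_0 = 12 V.
KCL at each unknown node (sum of currents leaving = 0; resistances in Ω):
  Node 1: (V_1 - 12)/750 + (V_1 - V_2)/68 + (V_1 - 0)/10000 = 0
  Node 2: (V_2 - V_1)/68 + (V_2 - 0)/10 = 0
Collecting terms (coefficients in siemens):
  0.01614·V_1 - 0.01471·V_2 = 0.016
  0.1147·V_2 - 0.01471·V_1 = 0
Determinant D = (0.01614)(0.1147) - (-0.01471)(-0.01471) = 0.001635
V_1 = [(0.016)(0.1147) - (-0.01471)(0)]/D = 1.123 V
V_2 = [(0.01614)(0) - (0.016)(-0.01471)]/D = 0.1439 V
V_th = V_2 - V_3 = 0.1439 - 0 = 0.1439 V
Step 2 — R_th: zero the source — replace V1 by a short circuit (node 3 merges into node 0) — and find the resistance seen between A (node 2) and B (node 0).
Reduce the network between node 2 (A) and node 0 (B) by series/parallel combination:
  Rp1 = R1 ‖ R3 (parallel, both between nodes 0 and 1) = 1/(1/750 + 1/10000) = 697.7 Ω
  Rs1 = R2 + Rp1 (series, joined only at node 1) = 68 + 697.7 = 765.7 Ω
  Rp2 = R4 ‖ Rs1 (parallel, both between nodes 0 and 2) = 1/(1/10 + 1/765.7) = 9.871 Ω
R_th = 9.871 Ω
I_n = V_th/R_th = 0.1439/9.871 = 0.01458 A, and R_n = R_th = 9.871 Ω

Final answer: I_n = 0.01458 A, R_n = 9.871 Ω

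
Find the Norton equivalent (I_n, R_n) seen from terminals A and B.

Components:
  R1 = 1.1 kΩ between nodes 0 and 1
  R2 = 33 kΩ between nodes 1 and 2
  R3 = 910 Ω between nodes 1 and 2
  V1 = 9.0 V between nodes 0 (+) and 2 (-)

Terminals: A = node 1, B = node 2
Find the Thévenin equivalent first; then I_n = V_th/R_th and R_n = R_th.
Step 1 — V_th is the open-circuit voltage V_A - V_B (nothing connected across the terminals).
Nodal analysis, taking node 2 as the 0 V reference.
Source V1 fixes V_0 = 9 V.
KCL at each unknown node (sum of currents leaving = 0; resistances in Ω):
  Node 1: (V_1 - 9)/1100 + (V_1 - 0)/33000 + (V_1 - 0)/910 = 0
Collecting terms: 0.002038 × V_1 = 0.008182  =>  V_1 = 4.014 V
V_th = V_1 - V_2 = 4.014 - 0 = 4.014 V
Step 2 — R_th: zero the source — replace V1 by a short circuit (node 2 merges into node 0) — and find the resistance seen between A (node 1) and B (node 0).
Reduce the network between node 1 (A) and node 0 (B) by series/parallel combination:
  Rp1 = R1 ‖ R2 ‖ R3 (parallel, all between nodes 0 and 1) = 1/(1/1100 + 1/33000 + 1/910) = 490.6 Ω
R_th = 490.6 Ω
I_n = V_th/R_th = 4.014/490.6 = 0.008182 A, and R_n = R_th = 490.6 Ω

Final answer: I_n = 0.008182 A, R_n = 490.6 Ω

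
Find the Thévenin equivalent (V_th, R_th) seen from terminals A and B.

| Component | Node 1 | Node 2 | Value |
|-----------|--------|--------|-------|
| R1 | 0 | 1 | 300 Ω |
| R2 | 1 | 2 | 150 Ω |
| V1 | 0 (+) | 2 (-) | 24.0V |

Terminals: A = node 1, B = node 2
Step 1 — V_th is the open-circuit voltage V_A - V_B (nothing connected across the terminals).
Nodal analysis, taking node 2 as the 0 V reference.
Source V1 fixes V_0 = 24 V.
KCL at each unknown node (sum of currents leaving = 0; resistances in Ω):
  Node 1: (V_1 - 24)/300 + (V_1 - 0)/150 = 0
Collecting terms: 0.01 × V_1 = 0.08  =>  V_1 = 8 V
V_th = V_1 - V_2 = 8 - 0 = 8 V
Step 2 — R_th: zero the source — replace V1 by a short circuit (node 2 merges into node 0) — and find the resistance seen between A (node 1) and B (node 0).
Reduce the network between node 1 (A) and node 0 (B) by series/parallel combination:
  Rp1 = R1 ‖ R2 (parallel, both between nodes 0 and 1) = 1/(1/300 + 1/150) = 100 Ω
R_th = 100 Ω

Final answer: V_th = 8 V, R_th = 100 Ω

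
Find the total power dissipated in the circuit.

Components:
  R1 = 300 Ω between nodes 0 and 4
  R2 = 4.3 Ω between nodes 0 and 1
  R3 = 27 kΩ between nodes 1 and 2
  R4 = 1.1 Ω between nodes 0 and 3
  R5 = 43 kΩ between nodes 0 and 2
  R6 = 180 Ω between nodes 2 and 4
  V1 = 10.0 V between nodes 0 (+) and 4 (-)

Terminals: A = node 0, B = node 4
Nodal analysis, taking node 4 as the 0 V reference.
Source V1 fixes V_0 = 10 V.
KCL at each unknown node (sum of currents leaving = 0; resistances in Ω):
  Node 1: (V_1 - 10)/4.3 + (V_1 - V_2)/27000 = 0
  Node 2: (V_2 - V_1)/27000 + (V_2 - 10)/43000 + (V_2 - 0)/180 = 0
  Node 3: (V_3 - 10)/1.1 = 0
Collecting terms (coefficients in siemens):
  0.2326·V_1 - 0.00003704·V_2 = 2.326
  0.005616·V_2 - 0.00003704·V_1 = 0.0002326
  0.9091·V_3 = 9.091
Solving these 3 simultaneous equations (Gaussian elimination) gives:
  V_1 = 9.998 V, V_2 = 0.1074 V, V_3 = 10 V
Power in each resistor, P = (ΔV)²/R:
  P_R1 = (10 - 0)²/300 = 0.3333 W
  P_R2 = (10 - 9.998)²/4.3 = 0.0000005771 W
  P_R3 = (9.998 - 0.1074)²/27000 = 0.003623 W
  P_R4 = (10 - 10)²/1.1 = 0 W
  P_R5 = (10 - 0.1074)²/43000 = 0.002276 W
  P_R6 = (0.1074 - 0)²/180 = 0.00006402 W
P_total = P_R1 + P_R2 + P_R3 + P_R4 + P_R5 + P_R6 = 0.3393 W

Final answer: 0.3393 W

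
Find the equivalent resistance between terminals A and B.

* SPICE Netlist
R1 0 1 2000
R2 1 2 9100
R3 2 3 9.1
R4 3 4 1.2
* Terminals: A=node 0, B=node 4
Reduce the network between node 0 (A) and node 4 (B) by series/parallel combination:
  Rs1 = R1 + R2 (series, joined only at node 1) = 2000 + 9100 = 11100 Ω
  Rs2 = R3 + Rs1 (series, joined only at node 2) = 9.1 + 11100 = 11110 Ω
  Rs3 = R4 + Rs2 (series, joined only at node 3) = 1.2 + 11110 = 11110 Ω
R_eq = 11.11 kΩ

Final answer: 11.11 kΩ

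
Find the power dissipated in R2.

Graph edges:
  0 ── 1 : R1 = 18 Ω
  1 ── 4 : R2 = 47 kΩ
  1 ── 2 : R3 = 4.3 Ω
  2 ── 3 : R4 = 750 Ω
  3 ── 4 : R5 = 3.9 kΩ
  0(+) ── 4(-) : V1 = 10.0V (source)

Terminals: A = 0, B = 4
Nodal analysis, taking node 4 as the 0 V reference.
Source V1 fixes V_0 = 10 V.
KCL at each unknown node (sum of currents leaving = 0; resistances in Ω):
  Node 1: (V_1 - 10)/18 + (V_1 - 0)/47000 + (V_1 - V_2)/4.3 = 0
  Node 2: (V_2 - V_1)/4.3 + (V_2 - V_3)/750 = 0
  Node 3: (V_3 - V_2)/750 + (V_3 - 0)/3900 = 0
Collecting terms (coefficients in siemens):
  0.2881·V_1 - 0.2326·V_2 = 0.5556
  0.2339·V_2 - 0.2326·V_1 - 0.001333·V_3 = 0
  0.00159·V_3 - 0.001333·V_2 = 0
Solving these 3 simultaneous equations (Gaussian elimination) gives:
  V_1 = 9.958 V, V_2 = 9.948 V, V_3 = 8.344 V
I_R2 = (V_1 - V_4)/R2 = (9.958 - 0)/47000 = 0.0002119 A
P_R2 = I_R2² × R2 = (0.0002119)² × 47000 = 0.00211 W

Final answer: 0.00211 W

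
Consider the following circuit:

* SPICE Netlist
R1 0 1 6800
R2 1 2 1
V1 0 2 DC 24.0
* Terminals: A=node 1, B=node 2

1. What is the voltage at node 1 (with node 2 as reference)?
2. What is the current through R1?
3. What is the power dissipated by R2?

Nodal analysis, taking node 2 as the 0 V reference.
Source V1 fixes V_0 = 24 V.
KCL at each unknown node (sum of currents leaving = 0; resistances in Ω):
  Node 1: (V_1 - 24)/6800 + (V_1 - 0)/1 = 0
Collecting terms: 1 × V_1 = 0.003529  =>  V_1 = 0.003529 V
Part 1:
  Read off the nodal solution: V_1 = 0.003529 V
Part 2:
  I_R1 = (V_0 - V_1)/R1 = (24 - 0.003529)/6800 = 0.003529 A
  Magnitude: I_R1 = 0.003529 A
Part 3:
  I_R2 = (V_1 - V_2)/R2 = (0.003529 - 0)/1 = 0.003529 A
  P_R2 = I_R2² × R2 = (0.003529)² × 1 = 0.00001245 W

Final answers:
1. V_1 = 0.003529 V
2. I_R1 = 0.003529 A
3. P_R2 = 1.245e-05 W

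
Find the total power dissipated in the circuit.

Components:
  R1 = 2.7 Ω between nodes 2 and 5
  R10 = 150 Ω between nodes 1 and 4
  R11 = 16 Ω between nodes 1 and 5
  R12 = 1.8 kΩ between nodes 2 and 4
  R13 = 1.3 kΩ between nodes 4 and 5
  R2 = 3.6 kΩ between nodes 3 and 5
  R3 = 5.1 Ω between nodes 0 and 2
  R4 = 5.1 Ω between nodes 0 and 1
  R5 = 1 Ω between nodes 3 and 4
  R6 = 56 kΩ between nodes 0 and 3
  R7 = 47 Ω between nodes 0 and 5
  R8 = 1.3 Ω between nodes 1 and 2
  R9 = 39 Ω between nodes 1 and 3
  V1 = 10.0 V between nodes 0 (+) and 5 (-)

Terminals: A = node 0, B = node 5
Nodal analysis, taking node 5 as the 0 V reference.
Source V1 fixes V_0 = 10 V.
KCL at each unknown node (sum of currents leaving = 0; resistances in Ω):
  Node 1: (V_1 - 10)/5.1 + (V_1 - V_2)/1.3 + (V_1 - V_3)/39 + (V_1 - V_4)/150 + (V_1 - 0)/16 = 0
  Node 2: (V_2 - 0)/2.7 + (V_2 - 10)/5.1 + (V_2 - V_1)/1.3 + (V_2 - V_4)/1800 = 0
  Node 3: (V_3 - 0)/3600 + (V_3 - V_4)/1 + (V_3 - 10)/56000 + (V_3 - V_1)/39 = 0
  Node 4: (V_4 - V_3)/1 + (V_4 - V_1)/150 + (V_4 - V_2)/1800 + (V_4 - 0)/1300 = 0
Collecting terms (coefficients in siemens):
  1.06·V_1 - 0.7692·V_2 - 0.02564·V_3 - 0.006667·V_4 = 1.961
  1.336·V_2 - 0.7692·V_1 - 0.0005556·V_4 = 1.961
  1.026·V_3 - 0.02564·V_1 - 1·V_4 = 0.0001786
  1.008·V_4 - 0.006667·V_1 - 0.0005556·V_2 - 1·V_3 = 0
Solving these 4 simultaneous equations (Gaussian elimination) gives:
  V_1 = 5.275 V, V_2 = 4.506 V, V_3 = 5.103 V, V_4 = 5.099 V
Power in each resistor, P = (ΔV)²/R:
  P_R1 = (4.506 - 0)²/2.7 = 7.52 W
  P_R2 = (5.103 - 0)²/3600 = 0.007232 W
  P_R3 = (10 - 4.506)²/5.1 = 5.918 W
  P_R4 = (10 - 5.275)²/5.1 = 4.378 W
  P_R5 = (5.103 - 5.099)²/1 = 0.000009512 W
  P_R6 = (10 - 5.103)²/56000 = 0.0004283 W
  P_R7 = (10 - 0)²/47 = 2.128 W
  P_R8 = (5.275 - 4.506)²/1.3 = 0.4545 W
  P_R9 = (5.275 - 5.103)²/39 = 0.0007599 W
  P_R10 = (5.275 - 5.099)²/150 = 0.0002047 W
  P_R11 = (5.275 - 0)²/16 = 1.739 W
  P_R12 = (4.506 - 5.099)²/1800 = 0.0001957 W
  P_R13 = (5.099 - 0)²/1300 = 0.02 W
P_total = P_R1 + P_R2 + P_R3 + P_R4 + P_R5 + P_R6 + P_R7 + P_R8 + P_R9 + P_R10 + P_R11 + P_R12 + P_R13 = 22.17 W

Final answer: 22.17 W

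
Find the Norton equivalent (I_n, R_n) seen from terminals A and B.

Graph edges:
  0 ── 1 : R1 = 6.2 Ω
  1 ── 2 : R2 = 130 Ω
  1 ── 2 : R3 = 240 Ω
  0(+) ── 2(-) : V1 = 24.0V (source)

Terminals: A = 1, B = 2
Find the Thévenin equivalent first; then I_n = V_th/R_th and R_n = R_th.
Step 1 — V_th is the open-circuit voltage V_A - V_B (nothing connected across the terminals).
Nodal analysis, taking node 2 as the 0 V reference.
Source V1 fixes V_0 = 24 V.
KCL at each unknown node (sum of currents leaving = 0; resistances in Ω):
  Node 1: (V_1 - 24)/6.2 + (V_1 - 0)/130 + (V_1 - 0)/240 = 0
Collecting terms: 0.1731 × V_1 = 3.871  =>  V_1 = 22.36 V
V_th = V_1 - V_2 = 22.36 - 0 = 22.36 V
Step 2 — R_th: zero the source — replace V1 by a short circuit (node 2 merges into node 0) — and find the resistance seen between A (node 1) and B (node 0).
Reduce the network between node 1 (A) and node 0 (B) by series/parallel combination:
  Rp1 = R1 ‖ R2 ‖ R3 (parallel, all between nodes 0 and 1) = 1/(1/6.2 + 1/130 + 1/240) = 5.775 Ω
R_th = 5.775 Ω
I_n = V_th/R_th = 22.36/5.775 = 3.871 A, and R_n = R_th = 5.775 Ω

Final answer: I_n = 3.871 A, R_n = 5.775 Ω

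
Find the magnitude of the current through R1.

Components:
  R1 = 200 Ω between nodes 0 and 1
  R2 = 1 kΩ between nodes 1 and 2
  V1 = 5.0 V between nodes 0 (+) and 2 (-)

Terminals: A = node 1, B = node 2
Nodal analysis, taking node 2 as the 0 V reference.
Source V1 fixes V_0 = 5 V.
KCL at each unknown node (sum of currents leaving = 0; resistances in Ω):
  Node 1: (V_1 - 5)/200 + (V_1 - 0)/1000 = 0
Collecting terms: 0.006 × V_1 = 0.025  =>  V_1 = 4.167 V
I_R1 = (V_0 - V_1)/R1 = (5 - 4.167)/200 = 0.004167 A
|I_R1| = 0.004167 A

Final answer: |I_R1| = 0.004167 A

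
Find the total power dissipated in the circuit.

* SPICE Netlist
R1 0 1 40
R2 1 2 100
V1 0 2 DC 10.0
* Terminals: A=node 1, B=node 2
Nodal analysis, taking node 2 as the 0 V reference.
Source V1 fixes V_0 = 10 V.
KCL at each unknown node (sum of currents leaving = 0; resistances in Ω):
  Node 1: (V_1 - 10)/40 + (V_1 - 0)/100 = 0
Collecting terms: 0.035 × V_1 = 0.25  =>  V_1 = 7.143 V
Power in each resistor, P = (ΔV)²/R:
  P_R1 = (10 - 7.143)²/40 = 0.2041 W
  P_R2 = (7.143 - 0)²/100 = 0.5102 W
P_total = P_R1 + P_R2 = 0.7143 W

Final answer: 0.7143 W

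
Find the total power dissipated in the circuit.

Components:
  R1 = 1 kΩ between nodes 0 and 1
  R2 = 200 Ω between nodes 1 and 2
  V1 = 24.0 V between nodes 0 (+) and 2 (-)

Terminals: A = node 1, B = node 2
Nodal analysis, taking node 2 as the 0 V reference.
Source V1 fixes V_0 = 24 V.
KCL at each unknown node (sum of currents leaving = 0; resistances in Ω):
  Node 1: (V_1 - 24)/1000 + (V_1 - 0)/200 = 0
Collecting terms: 0.006 × V_1 = 0.024  =>  V_1 = 4 V
Power in each resistor, P = (ΔV)²/R:
  P_R1 = (24 - 4)²/1000 = 0.4 W
  P_R2 = (4 - 0)²/200 = 0.08 W
P_total = P_R1 + P_R2 = 0.48 W

Final answer: 0.48 W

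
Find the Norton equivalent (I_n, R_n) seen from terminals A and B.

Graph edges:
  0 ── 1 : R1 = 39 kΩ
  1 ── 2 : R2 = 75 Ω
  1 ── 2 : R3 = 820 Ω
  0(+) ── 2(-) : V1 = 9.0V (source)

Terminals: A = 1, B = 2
Find the Thévenin equivalent first; then I_n = V_th/R_th and R_n = R_th.
Step 1 — V_th is the open-circuit voltage V_A - V_B (nothing connected across the terminals).
Nodal analysis, taking node 2 as the 0 V reference.
Source V1 fixes V_0 = 9 V.
KCL at each unknown node (sum of currents leaving = 0; resistances in Ω):
  Node 1: (V_1 - 9)/39000 + (V_1 - 0)/75 + (V_1 - 0)/820 = 0
Collecting terms: 0.01458 × V_1 = 0.0002308  =>  V_1 = 0.01583 V
V_th = V_1 - V_2 = 0.01583 - 0 = 0.01583 V
Step 2 — R_th: zero the source — replace V1 by a short circuit (node 2 merges into node 0) — and find the resistance seen between A (node 1) and B (node 0).
Reduce the network between node 1 (A) and node 0 (B) by series/parallel combination:
  Rp1 = R1 ‖ R2 ‖ R3 (parallel, all between nodes 0 and 1) = 1/(1/39000 + 1/75 + 1/820) = 68.59 Ω
R_th = 68.59 Ω
I_n = V_th/R_th = 0.01583/68.59 = 0.0002308 A, and R_n = R_th = 68.59 Ω

Final answer: I_n = 0.0002308 A, R_n = 68.59 Ω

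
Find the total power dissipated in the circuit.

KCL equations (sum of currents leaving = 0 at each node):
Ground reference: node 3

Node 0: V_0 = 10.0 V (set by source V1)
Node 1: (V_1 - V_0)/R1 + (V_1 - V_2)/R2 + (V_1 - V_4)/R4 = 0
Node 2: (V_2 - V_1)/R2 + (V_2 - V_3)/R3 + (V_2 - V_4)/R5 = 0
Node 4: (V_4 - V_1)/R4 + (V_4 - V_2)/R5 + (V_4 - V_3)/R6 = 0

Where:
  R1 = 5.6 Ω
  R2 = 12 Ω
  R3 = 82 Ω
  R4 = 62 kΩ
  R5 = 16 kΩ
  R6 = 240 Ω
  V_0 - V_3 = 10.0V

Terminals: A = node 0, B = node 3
Nodal analysis, taking node 3 as the 0 V reference.
Source V1 fixes V_0 = 10 V.
KCL at each unknown node (sum of currents leaving = 0; resistances in Ω):
  Node 1: (V_1 - 10)/5.6 + (V_1 - V_2)/12 + (V_1 - V_4)/62000 = 0
  Node 2: (V_2 - V_1)/12 + (V_2 - 0)/82 + (V_2 - V_4)/16000 = 0
  Node 4: (V_4 - V_1)/62000 + (V_4 - V_2)/16000 + (V_4 - 0)/240 = 0
Collecting terms (coefficients in siemens):
  0.2619·V_1 - 0.08333·V_2 - 0.00001613·V_4 = 1.786
  0.09559·V_2 - 0.08333·V_1 - 0.0000625·V_4 = 0
  0.004245·V_4 - 0.00001613·V_1 - 0.0000625·V_2 = 0
Solving these 3 simultaneous equations (Gaussian elimination) gives:
  V_1 = 9.435 V, V_2 = 8.225 V, V_4 = 0.1569 V
Power in each resistor, P = (ΔV)²/R:
  P_R1 = (10 - 9.435)²/5.6 = 0.05708 W
  P_R2 = (9.435 - 8.225)²/12 = 0.1219 W
  P_R3 = (8.225 - 0)²/82 = 0.825 W
  P_R4 = (9.435 - 0.1569)²/62000 = 0.001388 W
  P_R5 = (8.225 - 0.1569)²/16000 = 0.004068 W
  P_R6 = (0 - 0.1569)²/240 = 0.0001026 W
P_total = P_R1 + P_R2 + P_R3 + P_R4 + P_R5 + P_R6 = 1.01 W

Final answer: 1.01 W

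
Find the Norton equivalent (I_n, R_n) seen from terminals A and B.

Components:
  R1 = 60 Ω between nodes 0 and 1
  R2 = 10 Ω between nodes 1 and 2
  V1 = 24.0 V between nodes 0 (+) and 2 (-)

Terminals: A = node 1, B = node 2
Find the Thévenin equivalent first; then I_n = V_th/R_th and R_n = R_th.
Step 1 — V_th is the open-circuit voltage V_A - V_B (nothing connected across the terminals).
Nodal analysis, taking node 2 as the 0 V reference.
Source V1 fixes V_0 = 24 V.
KCL at each unknown node (sum of currents leaving = 0; resistances in Ω):
  Node 1: (V_1 - 24)/60 + (V_1 - 0)/10 = 0
Collecting terms: 0.1167 × V_1 = 0.4  =>  V_1 = 3.429 V
V_th = V_1 - V_2 = 3.429 - 0 = 3.429 V
Step 2 — R_th: zero the source — replace V1 by a short circuit (node 2 merges into node 0) — and find the resistance seen between A (node 1) and B (node 0).
Reduce the network between node 1 (A) and node 0 (B) by series/parallel combination:
  Rp1 = R1 ‖ R2 (parallel, both between nodes 0 and 1) = 1/(1/60 + 1/10) = 8.571 Ω
R_th = 8.571 Ω
I_n = V_th/R_th = 3.429/8.571 = 0.4 A, and R_n = R_th = 8.571 Ω

Final answer: I_n = 0.4 A, R_n = 8.571 Ω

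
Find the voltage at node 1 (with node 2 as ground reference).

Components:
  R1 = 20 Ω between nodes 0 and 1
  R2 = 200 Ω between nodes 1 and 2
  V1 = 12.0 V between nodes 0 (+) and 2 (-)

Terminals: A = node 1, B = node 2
Nodal analysis, taking node 2 as the 0 V reference.
Source V1 fixes V_0 = 12 V.
KCL at each unknown node (sum of currents leaving = 0; resistances in Ω):
  Node 1: (V_1 - 12)/20 + (V_1 - 0)/200 = 0
Collecting terms: 0.055 × V_1 = 0.6  =>  V_1 = 10.91 V
The requested potential is V_1 = 10.91 V.

Final answer: V_1 = 10.91 V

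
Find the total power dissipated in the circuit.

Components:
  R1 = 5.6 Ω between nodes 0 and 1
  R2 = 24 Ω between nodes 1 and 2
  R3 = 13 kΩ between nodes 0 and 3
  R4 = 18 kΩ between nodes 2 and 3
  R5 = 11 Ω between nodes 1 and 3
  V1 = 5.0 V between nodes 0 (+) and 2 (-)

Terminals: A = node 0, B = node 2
Nodal analysis, taking node 2 as the 0 V reference.
Source V1 fixes V_0 = 5 V.
KCL at each unknown node (sum of currents leaving = 0; resistances in Ω):
  Node 1: (V_1 - 5)/5.6 + (V_1 - 0)/24 + (V_1 - V_3)/11 = 0
  Node 3: (V_3 - 5)/13000 + (V_3 - 0)/18000 + (V_3 - V_1)/11 = 0
Collecting terms (coefficients in siemens):
  0.3111·V_1 - 0.09091·V_3 = 0.8929
  0.09104·V_3 - 0.09091·V_1 = 0.0003846
Determinant D = (0.3111)(0.09104) - (-0.09091)(-0.09091) = 0.02006
V_1 = [(0.8929)(0.09104) - (-0.09091)(0.0003846)]/D = 4.053 V
V_3 = [(0.3111)(0.0003846) - (0.8929)(-0.09091)]/D = 4.052 V
Power in each resistor, P = (ΔV)²/R:
  P_R1 = (5 - 4.053)²/5.6 = 0.16 W
  P_R2 = (4.053 - 0)²/24 = 0.6846 W
  P_R3 = (5 - 4.052)²/13000 = 0.00006918 W
  P_R4 = (0 - 4.052)²/18000 = 0.000912 W
  P_R5 = (4.053 - 4.052)²/11 = 0.0000002546 W
P_total = P_R1 + P_R2 + P_R3 + P_R4 + P_R5 = 0.8456 W

Final answer: 0.8456 W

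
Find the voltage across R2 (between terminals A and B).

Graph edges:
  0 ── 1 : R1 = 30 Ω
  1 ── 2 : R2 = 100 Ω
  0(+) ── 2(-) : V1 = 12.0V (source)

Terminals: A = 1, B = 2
R1 and R2 are in series across V1 (node 0 → node 1 → node 2), and the output A–B is taken across R2, so this is a voltage divider.
Series current: I = V1/(R1 + R2) = 12/(30 + 100) = 12/130 = 0.09231 A
V_R2 = I × R2 = V1 × R2/(R1 + R2) = 12 × 100/130 = 9.231 V

Final answer: 9.231 V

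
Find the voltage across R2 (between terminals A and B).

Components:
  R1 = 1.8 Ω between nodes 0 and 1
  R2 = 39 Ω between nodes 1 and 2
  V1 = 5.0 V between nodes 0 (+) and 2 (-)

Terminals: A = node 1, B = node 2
R1 and R2 are in series across V1 (node 0 → node 1 → node 2), and the output A–B is taken across R2, so this is a voltage divider.
Series current: I = V1/(R1 + R2) = 5/(1.8 + 39) = 5/40.8 = 0.1225 A
V_R2 = I × R2 = V1 × R2/(R1 + R2) = 5 × 39/40.8 = 4.779 V

Final answer: 4.779 V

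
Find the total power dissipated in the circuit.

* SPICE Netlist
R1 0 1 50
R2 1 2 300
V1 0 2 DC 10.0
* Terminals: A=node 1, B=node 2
Nodal analysis, taking node 2 as the 0 V reference.
Source V1 fixes V_0 = 10 V.
KCL at each unknown node (sum of currents leaving = 0; resistances in Ω):
  Node 1: (V_1 - 10)/50 + (V_1 - 0)/300 = 0
Collecting terms: 0.02333 × V_1 = 0.2  =>  V_1 = 8.571 V
Power in each resistor, P = (ΔV)²/R:
  P_R1 = (10 - 8.571)²/50 = 0.04082 W
  P_R2 = (8.571 - 0)²/300 = 0.2449 W
P_total = P_R1 + P_R2 = 0.2857 W

Final answer: 0.2857 W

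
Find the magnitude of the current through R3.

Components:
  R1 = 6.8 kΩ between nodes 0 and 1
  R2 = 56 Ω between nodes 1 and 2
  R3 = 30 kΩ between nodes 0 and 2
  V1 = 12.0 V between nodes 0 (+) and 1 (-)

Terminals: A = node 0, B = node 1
Nodal analysis, taking node 1 as the 0 V reference.
Source V1 fixes V_0 = 12 V.
KCL at each unknown node (sum of currents leaving = 0; resistances in Ω):
  Node 2: (V_2 - 0)/56 + (V_2 - 12)/30000 = 0
Collecting terms: 0.01789 × V_2 = 0.0004  =>  V_2 = 0.02236 V
I_R3 = (V_0 - V_2)/R3 = (12 - 0.02236)/30000 = 0.0003993 A
|I_R3| = 0.0003993 A

Final answer: |I_R3| = 0.0003993 A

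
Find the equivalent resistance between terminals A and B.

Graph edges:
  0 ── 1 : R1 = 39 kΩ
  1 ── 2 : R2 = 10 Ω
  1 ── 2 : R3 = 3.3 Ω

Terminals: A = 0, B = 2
Reduce the network between node 0 (A) and node 2 (B) by series/parallel combination:
  Rp1 = R2 ‖ R3 (parallel, both between nodes 1 and 2) = 1/(1/10 + 1/3.3) = 2.481 Ω
  Rs1 = R1 + Rp1 (series, joined only at node 1) = 39000 + 2.481 = 39000 Ω
R_eq = 39 kΩ

Final answer: 39 kΩ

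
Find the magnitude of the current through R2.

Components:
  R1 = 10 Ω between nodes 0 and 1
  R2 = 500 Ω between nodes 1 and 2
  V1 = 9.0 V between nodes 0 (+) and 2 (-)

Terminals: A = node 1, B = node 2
Nodal analysis, taking node 2 as the 0 V reference.
Source V1 fixes V_0 = 9 V.
KCL at each unknown node (sum of currents leaving = 0; resistances in Ω):
  Node 1: (V_1 - 9)/10 + (V_1 - 0)/500 = 0
Collecting terms: 0.102 × V_1 = 0.9  =>  V_1 = 8.824 V
I_R2 = (V_1 - V_2)/R2 = (8.824 - 0)/500 = 0.01765 A
|I_R2| = 0.01765 A

Final answer: |I_R2| = 0.01765 A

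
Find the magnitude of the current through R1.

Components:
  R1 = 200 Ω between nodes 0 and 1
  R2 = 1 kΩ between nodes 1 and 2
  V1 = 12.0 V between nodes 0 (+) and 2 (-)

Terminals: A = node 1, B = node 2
Nodal analysis, taking node 2 as the 0 V reference.
Source V1 fixes V_0 = 12 V.
KCL at each unknown node (sum of currents leaving = 0; resistances in Ω):
  Node 1: (V_1 - 12)/200 + (V_1 - 0)/1000 = 0
Collecting terms: 0.006 × V_1 = 0.06  =>  V_1 = 10 V
I_R1 = (V_0 - V_1)/R1 = (12 - 10)/200 = 0.01 A
|I_R1| = 0.01 A

Final answer: |I_R1| = 0.01 A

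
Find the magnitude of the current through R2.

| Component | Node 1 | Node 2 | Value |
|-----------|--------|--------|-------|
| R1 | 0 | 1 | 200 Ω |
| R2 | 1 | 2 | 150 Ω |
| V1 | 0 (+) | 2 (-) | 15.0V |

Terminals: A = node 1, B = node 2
Nodal analysis, taking node 2 as the 0 V reference.
Source V1 fixes V_0 = 15 V.
KCL at each unknown node (sum of currents leaving = 0; resistances in Ω):
  Node 1: (V_1 - 15)/200 + (V_1 - 0)/150 = 0
Collecting terms: 0.01167 × V_1 = 0.075  =>  V_1 = 6.429 V
I_R2 = (V_1 - V_2)/R2 = (6.429 - 0)/150 = 0.04286 A
|I_R2| = 0.04286 A

Final answer: |I_R2| = 0.04286 A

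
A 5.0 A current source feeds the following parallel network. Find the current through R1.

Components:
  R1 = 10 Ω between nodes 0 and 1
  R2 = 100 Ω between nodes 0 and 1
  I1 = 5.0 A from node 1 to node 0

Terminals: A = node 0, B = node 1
All resistors sit directly between nodes 0 and 1, so they are in parallel and share one voltage V; the full source current 5 A splits among them.
1/R_par = 1/10 + 1/100 = 0.11 S  =>  R_par = 9.091 Ω
V = I × R_par = 5 × 9.091 = 45.45 V
I_R1 = V/R1 = 45.45/10 = 4.545 A

Final answer: 4.545 A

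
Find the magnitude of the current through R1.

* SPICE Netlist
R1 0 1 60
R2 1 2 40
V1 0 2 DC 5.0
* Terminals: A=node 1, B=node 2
Nodal analysis, taking node 2 as the 0 V reference.
Source V1 fixes V_0 = 5 V.
KCL at each unknown node (sum of currents leaving = 0; resistances in Ω):
  Node 1: (V_1 - 5)/60 + (V_1 - 0)/40 = 0
Collecting terms: 0.04167 × V_1 = 0.08333  =>  V_1 = 2 V
I_R1 = (V_0 - V_1)/R1 = (5 - 2)/60 = 0.05 A
|I_R1| = 0.05 A

Final answer: |I_R1| = 0.05 A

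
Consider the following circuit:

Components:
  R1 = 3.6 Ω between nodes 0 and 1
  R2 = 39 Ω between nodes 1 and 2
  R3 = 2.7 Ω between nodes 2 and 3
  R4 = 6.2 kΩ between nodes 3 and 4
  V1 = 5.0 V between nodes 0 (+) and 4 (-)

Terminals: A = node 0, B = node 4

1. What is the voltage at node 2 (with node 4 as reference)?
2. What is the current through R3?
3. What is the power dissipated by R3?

Nodal analysis, taking node 4 as the 0 V reference.
Source V1 fixes V_0 = 5 V.
KCL at each unknown node (sum of currents leaving = 0; resistances in Ω):
  Node 1: (V_1 - 5)/3.6 + (V_1 - V_2)/39 = 0
  Node 2: (V_2 - V_1)/39 + (V_2 - V_3)/2.7 = 0
  Node 3: (V_3 - V_2)/2.7 + (V_3 - 0)/6200 = 0
Collecting terms (coefficients in siemens):
  0.3034·V_1 - 0.02564·V_2 = 1.389
  0.396·V_2 - 0.02564·V_1 - 0.3704·V_3 = 0
  0.3705·V_3 - 0.3704·V_2 = 0
Solving these 3 simultaneous equations (Gaussian elimination) gives:
  V_1 = 4.997 V, V_2 = 4.966 V, V_3 = 4.964 V
Part 1:
  Read off the nodal solution: V_2 = 4.966 V
Part 2:
  I_R3 = (V_2 - V_3)/R3 = (4.966 - 4.964)/2.7 = 0.0008006 A
  Magnitude: I_R3 = 0.0008006 A
Part 3:
  I_R3 = (V_2 - V_3)/R3 = (4.966 - 4.964)/2.7 = 0.0008006 A
  P_R3 = I_R3² × R3 = (0.0008006)² × 2.7 = 0.000001731 W

Final answers:
1. V_2 = 4.966 V
2. I_R3 = 0.0008006 A
3. P_R3 = 1.731e-06 W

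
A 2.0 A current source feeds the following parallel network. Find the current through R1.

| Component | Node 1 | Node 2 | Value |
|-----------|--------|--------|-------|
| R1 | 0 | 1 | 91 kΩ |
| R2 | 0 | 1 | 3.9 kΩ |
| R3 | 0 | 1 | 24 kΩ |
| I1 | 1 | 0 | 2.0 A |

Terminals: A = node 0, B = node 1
All resistors sit directly between nodes 0 and 1, so they are in parallel and share one voltage V; the full source current 2 A splits among them.
1/R_par = 1/91000 + 1/3900 + 1/24000 = 0.0003091 S  =>  R_par = 3236 Ω
V = I × R_par = 2 × 3236 = 6471 V
I_R1 = V/R1 = 6471/91000 = 0.07111 A

Final answer: 0.07111 A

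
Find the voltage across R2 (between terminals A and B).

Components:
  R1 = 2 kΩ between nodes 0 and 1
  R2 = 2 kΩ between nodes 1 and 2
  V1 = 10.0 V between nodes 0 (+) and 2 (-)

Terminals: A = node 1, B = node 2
R1 and R2 are in series across V1 (node 0 → node 1 → node 2), and the output A–B is taken across R2, so this is a voltage divider.
Series current: I = V1/(R1 + R2) = 10/(2000 + 2000) = 10/4000 = 0.0025 A
V_R2 = I × R2 = V1 × R2/(R1 + R2) = 10 × 2000/4000 = 5 V

Final answer: 5 V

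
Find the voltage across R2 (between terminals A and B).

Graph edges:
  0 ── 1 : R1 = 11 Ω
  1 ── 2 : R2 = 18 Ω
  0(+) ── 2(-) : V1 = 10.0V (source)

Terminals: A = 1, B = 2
R1 and R2 are in series across V1 (node 0 → node 1 → node 2), and the output A–B is taken across R2, so this is a voltage divider.
Series current: I = V1/(R1 + R2) = 10/(11 + 18) = 10/29 = 0.3448 A
V_R2 = I × R2 = V1 × R2/(R1 + R2) = 10 × 18/29 = 6.207 V

Final answer: 6.207 V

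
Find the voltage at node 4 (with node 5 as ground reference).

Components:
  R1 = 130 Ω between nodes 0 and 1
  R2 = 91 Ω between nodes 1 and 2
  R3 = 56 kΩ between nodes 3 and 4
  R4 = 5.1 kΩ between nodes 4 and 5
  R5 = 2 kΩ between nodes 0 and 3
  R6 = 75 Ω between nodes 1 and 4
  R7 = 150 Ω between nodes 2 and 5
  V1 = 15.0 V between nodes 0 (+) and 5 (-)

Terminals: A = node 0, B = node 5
Nodal analysis, taking node 5 as the 0 V reference.
Source V1 fixes V_0 = 15 V.
KCL at each unknown node (sum of currents leaving = 0; resistances in Ω):
  Node 1: (V_1 - 15)/130 + (V_1 - V_2)/91 + (V_1 - V_4)/75 = 0
  Node 2: (V_2 - V_1)/91 + (V_2 - 0)/150 = 0
  Node 3: (V_3 - V_4)/56000 + (V_3 - 15)/2000 = 0
  Node 4: (V_4 - V_3)/56000 + (V_4 - 0)/5100 + (V_4 - V_1)/75 = 0
Collecting terms (coefficients in siemens):
  0.03201·V_1 - 0.01099·V_2 - 0.01333·V_4 = 0.1154
  0.01766·V_2 - 0.01099·V_1 = 0
  0.0005179·V_3 - 0.00001786·V_4 = 0.0075
  0.01355·V_4 - 0.01333·V_1 - 0.00001786·V_3 = 0
Solving these 4 simultaneous equations (Gaussian elimination) gives:
  V_1 = 9.595 V, V_2 = 5.972 V, V_3 = 14.81 V, V_4 = 9.463 V
The requested potential is V_4 = 9.463 V.

Final answer: V_4 = 9.463 V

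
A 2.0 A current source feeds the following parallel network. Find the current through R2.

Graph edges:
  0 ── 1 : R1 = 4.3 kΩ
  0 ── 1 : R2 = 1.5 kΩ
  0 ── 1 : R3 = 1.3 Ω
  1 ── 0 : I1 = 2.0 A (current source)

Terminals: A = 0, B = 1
All resistors sit directly between nodes 0 and 1, so they are in parallel and share one voltage V; the full source current 2 A splits among them.
1/R_par = 1/4300 + 1/1500 + 1/1.3 = 0.7701 S  =>  R_par = 1.298 Ω
V = I × R_par = 2 × 1.298 = 2.597 V
I_R2 = V/R2 = 2.597/1500 = 0.001731 A

Final answer: 0.001731 A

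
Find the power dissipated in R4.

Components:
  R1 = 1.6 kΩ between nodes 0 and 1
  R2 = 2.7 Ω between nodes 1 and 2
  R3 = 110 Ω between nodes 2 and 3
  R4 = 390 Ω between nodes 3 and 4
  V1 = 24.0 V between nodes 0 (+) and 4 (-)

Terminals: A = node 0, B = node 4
Nodal analysis, taking node 4 as the 0 V reference.
Source V1 fixes V_0 = 24 V.
KCL at each unknown node (sum of currents leaving = 0; resistances in Ω):
  Node 1: (V_1 - 24)/1600 + (V_1 - V_2)/2.7 = 0
  Node 2: (V_2 - V_1)/2.7 + (V_2 - V_3)/110 = 0
  Node 3: (V_3 - V_2)/110 + (V_3 - 0)/390 = 0
Collecting terms (coefficients in siemens):
  0.371·V_1 - 0.3704·V_2 = 0.015
  0.3795·V_2 - 0.3704·V_1 - 0.009091·V_3 = 0
  0.01166·V_3 - 0.009091·V_2 = 0
Solving these 3 simultaneous equations (Gaussian elimination) gives:
  V_1 = 5.738 V, V_2 = 5.707 V, V_3 = 4.451 V
I_R4 = (V_3 - V_4)/R4 = (4.451 - 0)/390 = 0.01141 A
P_R4 = I_R4² × R4 = (0.01141)² × 390 = 0.05081 W

Final answer: 0.05081 W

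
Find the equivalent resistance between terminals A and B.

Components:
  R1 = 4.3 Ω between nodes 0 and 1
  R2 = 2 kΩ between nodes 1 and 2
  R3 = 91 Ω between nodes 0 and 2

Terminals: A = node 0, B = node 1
Reduce the network between node 0 (A) and node 1 (B) by series/parallel combination:
  Rs1 = R3 + R2 (series, joined only at node 2) = 91 + 2000 = 2091 Ω
  Rp1 = R1 ‖ Rs1 (parallel, both between nodes 0 and 1) = 1/(1/4.3 + 1/2091) = 4.291 Ω
R_eq = 4.291 Ω

Final answer: 4.291 Ω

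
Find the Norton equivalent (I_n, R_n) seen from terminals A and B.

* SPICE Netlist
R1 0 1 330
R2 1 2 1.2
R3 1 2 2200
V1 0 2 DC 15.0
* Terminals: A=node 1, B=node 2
Find the Thévenin equivalent first; then I_n = V_th/R_th and R_n = R_th.
Step 1 — V_th is the open-circuit voltage V_A - V_B (nothing connected across the terminals).
Nodal analysis, taking node 2 as the 0 V reference.
Source V1 fixes V_0 = 15 V.
KCL at each unknown node (sum of currents leaving = 0; resistances in Ω):
  Node 1: (V_1 - 15)/330 + (V_1 - 0)/1.2 + (V_1 - 0)/2200 = 0
Collecting terms: 0.8368 × V_1 = 0.04545  =>  V_1 = 0.05432 V
V_th = V_1 - V_2 = 0.05432 - 0 = 0.05432 V
Step 2 — R_th: zero the source — replace V1 by a short circuit (node 2 merges into node 0) — and find the resistance seen between A (node 1) and B (node 0).
Reduce the network between node 1 (A) and node 0 (B) by series/parallel combination:
  Rp1 = R1 ‖ R2 ‖ R3 (parallel, all between nodes 0 and 1) = 1/(1/330 + 1/1.2 + 1/2200) = 1.195 Ω
R_th = 1.195 Ω
I_n = V_th/R_th = 0.05432/1.195 = 0.04545 A, and R_n = R_th = 1.195 Ω

Final answer: I_n = 0.04545 A, R_n = 1.195 Ω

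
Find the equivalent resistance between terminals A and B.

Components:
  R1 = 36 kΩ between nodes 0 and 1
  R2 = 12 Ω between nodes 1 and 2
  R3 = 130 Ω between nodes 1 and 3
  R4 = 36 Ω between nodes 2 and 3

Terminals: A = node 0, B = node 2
Reduce the network between node 0 (A) and node 2 (B) by series/parallel combination:
  Rs1 = R3 + R4 (series, joined only at node 3) = 130 + 36 = 166 Ω
  Rp1 = R2 ‖ Rs1 (parallel, both between nodes 1 and 2) = 1/(1/12 + 1/166) = 11.19 Ω
  Rs2 = R1 + Rp1 (series, joined only at node 1) = 36000 + 11.19 = 36010 Ω
R_eq = 36.01 kΩ

Final answer: 36.01 kΩ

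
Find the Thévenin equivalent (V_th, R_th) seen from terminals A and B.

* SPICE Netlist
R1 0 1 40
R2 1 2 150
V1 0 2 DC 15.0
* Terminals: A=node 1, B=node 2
Step 1 — V_th is the open-circuit voltage V_A - V_B (nothing connected across the terminals).
Nodal analysis, taking node 2 as the 0 V reference.
Source V1 fixes V_0 = 15 V.
KCL at each unknown node (sum of currents leaving = 0; resistances in Ω):
  Node 1: (V_1 - 15)/40 + (V_1 - 0)/150 = 0
Collecting terms: 0.03167 × V_1 = 0.375  =>  V_1 = 11.84 V
V_th = V_1 - V_2 = 11.84 - 0 = 11.84 V
Step 2 — R_th: zero the source — replace V1 by a short circuit (node 2 merges into node 0) — and find the resistance seen between A (node 1) and B (node 0).
Reduce the network between node 1 (A) and node 0 (B) by series/parallel combination:
  Rp1 = R1 ‖ R2 (parallel, both between nodes 0 and 1) = 1/(1/40 + 1/150) = 31.58 Ω
R_th = 31.58 Ω

Final answer: V_th = 11.84 V, R_th = 31.58 Ω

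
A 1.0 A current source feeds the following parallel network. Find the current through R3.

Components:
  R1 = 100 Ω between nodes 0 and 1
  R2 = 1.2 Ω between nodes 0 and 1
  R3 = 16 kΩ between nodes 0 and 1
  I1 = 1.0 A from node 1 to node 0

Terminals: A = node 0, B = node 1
All resistors sit directly between nodes 0 and 1, so they are in parallel and share one voltage V; the full source current 1 A splits among them.
1/R_par = 1/100 + 1/1.2 + 1/16000 = 0.8434 S  =>  R_par = 1.186 Ω
V = I × R_par = 1 × 1.186 = 1.186 V
I_R3 = V/R3 = 1.186/16000 = 0.00007411 A

Final answer: 7.411e-05 A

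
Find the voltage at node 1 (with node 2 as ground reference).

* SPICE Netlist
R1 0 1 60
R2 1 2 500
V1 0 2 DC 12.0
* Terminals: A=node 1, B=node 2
Nodal analysis, taking node 2 as the 0 V reference.
Source V1 fixes V_0 = 12 V.
KCL at each unknown node (sum of currents leaving = 0; resistances in Ω):
  Node 1: (V_1 - 12)/60 + (V_1 - 0)/500 = 0
Collecting terms: 0.01867 × V_1 = 0.2  =>  V_1 = 10.71 V
The requested potential is V_1 = 10.71 V.

Final answer: V_1 = 10.71 V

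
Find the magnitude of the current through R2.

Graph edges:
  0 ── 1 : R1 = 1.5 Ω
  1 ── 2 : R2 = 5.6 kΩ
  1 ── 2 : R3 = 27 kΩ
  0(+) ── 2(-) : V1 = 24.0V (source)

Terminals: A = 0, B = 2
Nodal analysis, taking node 2 as the 0 V reference.
Source V1 fixes V_0 = 24 V.
KCL at each unknown node (sum of currents leaving = 0; resistances in Ω):
  Node 1: (V_1 - 24)/1.5 + (V_1 - 0)/5600 + (V_1 - 0)/27000 = 0
Collecting terms: 0.6669 × V_1 = 16  =>  V_1 = 23.99 V
I_R2 = (V_1 - V_2)/R2 = (23.99 - 0)/5600 = 0.004284 A
|I_R2| = 0.004284 A

Final answer: |I_R2| = 0.004284 A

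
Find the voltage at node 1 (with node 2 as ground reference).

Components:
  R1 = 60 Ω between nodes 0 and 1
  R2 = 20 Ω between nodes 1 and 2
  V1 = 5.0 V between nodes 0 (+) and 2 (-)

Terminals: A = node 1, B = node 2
Nodal analysis, taking node 2 as the 0 V reference.
Source V1 fixes V_0 = 5 V.
KCL at each unknown node (sum of currents leaving = 0; resistances in Ω):
  Node 1: (V_1 - 5)/60 + (V_1 - 0)/20 = 0
Collecting terms: 0.06667 × V_1 = 0.08333  =>  V_1 = 1.25 V
The requested potential is V_1 = 1.25 V.

Final answer: V_1 = 1.25 V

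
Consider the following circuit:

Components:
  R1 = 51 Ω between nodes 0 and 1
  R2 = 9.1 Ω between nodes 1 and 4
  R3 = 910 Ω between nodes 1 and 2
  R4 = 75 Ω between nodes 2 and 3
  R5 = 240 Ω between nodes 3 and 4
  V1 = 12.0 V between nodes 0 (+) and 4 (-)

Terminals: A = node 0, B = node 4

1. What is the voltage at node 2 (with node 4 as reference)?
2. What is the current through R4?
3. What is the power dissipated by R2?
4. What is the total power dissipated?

Nodal analysis, taking node 4 as the 0 V reference.
Source V1 fixes V_0 = 12 V.
KCL at each unknown node (sum of currents leaving = 0; resistances in Ω):
  Node 1: (V_1 - 12)/51 + (V_1 - 0)/9.1 + (V_1 - V_2)/910 = 0
  Node 2: (V_2 - V_1)/910 + (V_2 - V_3)/75 = 0
  Node 3: (V_3 - V_2)/75 + (V_3 - 0)/240 = 0
Collecting terms (coefficients in siemens):
  0.1306·V_1 - 0.001099·V_2 = 0.2353
  0.01443·V_2 - 0.001099·V_1 - 0.01333·V_3 = 0
  0.0175·V_3 - 0.01333·V_2 = 0
Solving these 3 simultaneous equations (Gaussian elimination) gives:
  V_1 = 1.806 V, V_2 = 0.4643 V, V_3 = 0.3537 V
Part 1:
  Read off the nodal solution: V_2 = 0.4643 V
Part 2:
  I_R4 = (V_2 - V_3)/R4 = (0.4643 - 0.3537)/75 = 0.001474 A
  Magnitude: I_R4 = 0.001474 A
Part 3:
  I_R2 = (V_1 - V_4)/R2 = (1.806 - 0)/9.1 = 0.1984 A
  P_R2 = I_R2² × R2 = (0.1984)² × 9.1 = 0.3583 W
Part 4:
  Power in each resistor, P = (ΔV)²/R:
    P_R1 = (12 - 1.806)²/51 = 2.038 W
    P_R2 = (1.806 - 0)²/9.1 = 0.3583 W
    P_R3 = (1.806 - 0.4643)²/910 = 0.001977 W
    P_R4 = (0.4643 - 0.3537)²/75 = 0.0001629 W
    P_R5 = (0.3537 - 0)²/240 = 0.0005214 W
  P_total = P_R1 + P_R2 + P_R3 + P_R4 + P_R5 = 2.399 W

Final answers:
1. V_2 = 0.4643 V
2. I_R4 = 0.001474 A
3. P_R2 = 0.3583 W
4. P_total = 2.399 W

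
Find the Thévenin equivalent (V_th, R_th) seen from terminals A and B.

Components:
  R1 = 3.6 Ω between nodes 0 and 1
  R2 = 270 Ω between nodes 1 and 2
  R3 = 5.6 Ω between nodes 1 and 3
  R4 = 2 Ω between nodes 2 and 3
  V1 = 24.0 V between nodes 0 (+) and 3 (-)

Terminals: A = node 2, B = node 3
Step 1 — V_th is the open-circuit voltage V_A - V_B (nothing connected across the terminals).
Nodal analysis, taking node 3 as the 0 V reference.
Source V1 fixes V_0 = 24 V.
KCL at each unknown node (sum of currents leaving = 0; resistances in Ω):
  Node 1: (V_1 - 24)/3.6 + (V_1 - V_2)/270 + (V_1 - 0)/5.6 = 0
  Node 2: (V_2 - V_1)/270 + (V_2 - 0)/2 = 0
Collecting terms (coefficients in siemens):
  0.4601·V_1 - 0.003704·V_2 = 6.667
  0.5037·V_2 - 0.003704·V_1 = 0
Determinant D = (0.4601)(0.5037) - (-0.003704)(-0.003704) = 0.2317
V_1 = [(6.667)(0.5037) - (-0.003704)(0)]/D = 14.49 V
V_2 = [(0.4601)(0) - (6.667)(-0.003704)]/D = 0.1066 V
V_th = V_2 - V_3 = 0.1066 - 0 = 0.1066 V
Step 2 — R_th: zero the source — replace V1 by a short circuit (node 3 merges into node 0) — and find the resistance seen between A (node 2) and B (node 0).
Reduce the network between node 2 (A) and node 0 (B) by series/parallel combination:
  Rp1 = R1 ‖ R3 (parallel, both between nodes 0 and 1) = 1/(1/3.6 + 1/5.6) = 2.191 Ω
  Rs1 = R2 + Rp1 (series, joined only at node 1) = 270 + 2.191 = 272.2 Ω
  Rp2 = R4 ‖ Rs1 (parallel, both between nodes 0 and 2) = 1/(1/2 + 1/272.2) = 1.985 Ω
R_th = 1.985 Ω

Final answer: V_th = 0.1066 V, R_th = 1.985 Ω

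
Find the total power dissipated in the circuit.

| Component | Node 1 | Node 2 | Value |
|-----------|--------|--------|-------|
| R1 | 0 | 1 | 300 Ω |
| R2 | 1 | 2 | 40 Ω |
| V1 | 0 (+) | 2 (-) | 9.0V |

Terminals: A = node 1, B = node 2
Nodal analysis, taking node 2 as the 0 V reference.
Source V1 fixes V_0 = 9 V.
KCL at each unknown node (sum of currents leaving = 0; resistances in Ω):
  Node 1: (V_1 - 9)/300 + (V_1 - 0)/40 = 0
Collecting terms: 0.02833 × V_1 = 0.03  =>  V_1 = 1.059 V
Power in each resistor, P = (ΔV)²/R:
  P_R1 = (9 - 1.059)²/300 = 0.2102 W
  P_R2 = (1.059 - 0)²/40 = 0.02803 W
P_total = P_R1 + P_R2 = 0.2382 W

Final answer: 0.2382 W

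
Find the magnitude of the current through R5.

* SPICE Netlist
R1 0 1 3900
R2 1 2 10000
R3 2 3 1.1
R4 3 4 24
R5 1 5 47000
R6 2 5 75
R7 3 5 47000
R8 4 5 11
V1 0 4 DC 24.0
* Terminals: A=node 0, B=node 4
Nodal analysis, taking node 4 as the 0 V reference.
Source V1 fixes V_0 = 24 V.
KCL at each unknown node (sum of currents leaving = 0; resistances in Ω):
  Node 1: (V_1 - 24)/3900 + (V_1 - V_2)/10000 + (V_1 - V_5)/47000 = 0
  Node 2: (V_2 - V_1)/10000 + (V_2 - V_3)/1.1 + (V_2 - V_5)/75 = 0
  Node 3: (V_3 - V_2)/1.1 + (V_3 - 0)/24 + (V_3 - V_5)/47000 = 0
  Node 5: (V_5 - V_1)/47000 + (V_5 - V_2)/75 + (V_5 - V_3)/47000 + (V_5 - 0)/11 = 0
Collecting terms (coefficients in siemens):
  0.0003777·V_1 - 0.0001·V_2 - 0.00002128·V_5 = 0.006154
  0.9225·V_2 - 0.0001·V_1 - 0.9091·V_3 - 0.01333·V_5 = 0
  0.9508·V_3 - 0.9091·V_2 - 0.00002128·V_5 = 0
  0.1043·V_5 - 0.00002128·V_1 - 0.01333·V_2 - 0.00002128·V_3 = 0
Solving these 4 simultaneous equations (Gaussian elimination) gives:
  V_1 = 16.3 V, V_2 = 0.03247 V, V_3 = 0.03104 V, V_5 = 0.007483 V
I_R5 = (V_1 - V_5)/R5 = (16.3 - 0.007483)/47000 = 0.0003467 A
|I_R5| = 0.0003467 A

Final answer: |I_R5| = 0.0003467 A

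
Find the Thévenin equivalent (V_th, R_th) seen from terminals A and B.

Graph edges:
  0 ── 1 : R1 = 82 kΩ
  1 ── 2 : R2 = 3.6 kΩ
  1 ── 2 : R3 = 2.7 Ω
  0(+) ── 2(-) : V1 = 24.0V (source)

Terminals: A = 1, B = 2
Step 1 — V_th is the open-circuit voltage V_A - V_B (nothing connected across the terminals).
Nodal analysis, taking node 2 as the 0 V reference.
Source V1 fixes V_0 = 24 V.
KCL at each unknown node (sum of currents leaving = 0; resistances in Ω):
  Node 1: (V_1 - 24)/82000 + (V_1 - 0)/3600 + (V_1 - 0)/2.7 = 0
Collecting terms: 0.3707 × V_1 = 0.0002927  =>  V_1 = 0.0007896 V
V_th = V_1 - V_2 = 0.0007896 - 0 = 0.0007896 V
Step 2 — R_th: zero the source — replace V1 by a short circuit (node 2 merges into node 0) — and find the resistance seen between A (node 1) and B (node 0).
Reduce the network between node 1 (A) and node 0 (B) by series/parallel combination:
  Rp1 = R1 ‖ R2 ‖ R3 (parallel, all between nodes 0 and 1) = 1/(1/82000 + 1/3600 + 1/2.7) = 2.698 Ω
R_th = 2.698 Ω

Final answer: V_th = 0.0007896 V, R_th = 2.698 Ω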